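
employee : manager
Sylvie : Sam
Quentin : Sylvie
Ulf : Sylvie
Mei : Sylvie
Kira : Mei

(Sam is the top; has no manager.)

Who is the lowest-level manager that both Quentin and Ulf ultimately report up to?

Quentin's chain of managers is Sylvie, Sam. Ulf's chain of managers is Sylvie, Sam. The first manager that appears in both chains is Sylvie.

Sylvie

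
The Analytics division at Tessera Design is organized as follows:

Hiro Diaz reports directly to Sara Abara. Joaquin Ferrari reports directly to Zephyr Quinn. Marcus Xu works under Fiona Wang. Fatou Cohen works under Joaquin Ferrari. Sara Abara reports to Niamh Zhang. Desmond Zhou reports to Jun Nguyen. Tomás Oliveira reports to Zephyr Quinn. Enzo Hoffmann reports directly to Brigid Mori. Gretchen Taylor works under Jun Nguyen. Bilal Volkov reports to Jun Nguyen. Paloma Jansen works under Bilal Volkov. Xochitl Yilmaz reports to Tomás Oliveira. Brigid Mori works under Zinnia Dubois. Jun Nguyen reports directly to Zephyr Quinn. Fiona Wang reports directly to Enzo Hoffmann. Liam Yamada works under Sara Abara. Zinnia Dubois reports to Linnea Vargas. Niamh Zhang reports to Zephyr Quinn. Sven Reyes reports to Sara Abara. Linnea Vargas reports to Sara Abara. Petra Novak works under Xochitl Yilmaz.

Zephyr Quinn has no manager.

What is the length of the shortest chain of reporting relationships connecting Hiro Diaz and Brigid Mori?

Hiro Diaz is 1 level below Sara Abara, and Brigid Mori is 3 levels below Sara Abara (their lowest common manager). The shortest path runs up from Hiro Diaz to Sara Abara and back down to Brigid Mori: 1 + 3 = 4 links.

4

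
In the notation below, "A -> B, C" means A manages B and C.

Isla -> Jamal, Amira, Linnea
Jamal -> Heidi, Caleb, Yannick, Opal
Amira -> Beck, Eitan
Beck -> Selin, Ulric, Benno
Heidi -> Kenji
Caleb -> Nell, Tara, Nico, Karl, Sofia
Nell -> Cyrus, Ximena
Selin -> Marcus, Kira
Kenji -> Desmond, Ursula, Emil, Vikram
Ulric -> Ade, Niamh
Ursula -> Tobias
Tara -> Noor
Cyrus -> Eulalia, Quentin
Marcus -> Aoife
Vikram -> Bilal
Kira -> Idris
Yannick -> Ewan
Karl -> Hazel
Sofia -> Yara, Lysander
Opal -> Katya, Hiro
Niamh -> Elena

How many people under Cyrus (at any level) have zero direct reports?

The people in Cyrus's organization with no one reporting to them are Quentin, Eulalia. That is 2.

2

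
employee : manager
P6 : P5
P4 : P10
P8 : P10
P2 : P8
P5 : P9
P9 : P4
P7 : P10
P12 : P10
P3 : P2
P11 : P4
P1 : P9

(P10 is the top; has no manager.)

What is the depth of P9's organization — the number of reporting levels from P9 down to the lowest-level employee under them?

2

The longest chain under P9 runs P9 → P5 → P6, which is 2 levels below P9.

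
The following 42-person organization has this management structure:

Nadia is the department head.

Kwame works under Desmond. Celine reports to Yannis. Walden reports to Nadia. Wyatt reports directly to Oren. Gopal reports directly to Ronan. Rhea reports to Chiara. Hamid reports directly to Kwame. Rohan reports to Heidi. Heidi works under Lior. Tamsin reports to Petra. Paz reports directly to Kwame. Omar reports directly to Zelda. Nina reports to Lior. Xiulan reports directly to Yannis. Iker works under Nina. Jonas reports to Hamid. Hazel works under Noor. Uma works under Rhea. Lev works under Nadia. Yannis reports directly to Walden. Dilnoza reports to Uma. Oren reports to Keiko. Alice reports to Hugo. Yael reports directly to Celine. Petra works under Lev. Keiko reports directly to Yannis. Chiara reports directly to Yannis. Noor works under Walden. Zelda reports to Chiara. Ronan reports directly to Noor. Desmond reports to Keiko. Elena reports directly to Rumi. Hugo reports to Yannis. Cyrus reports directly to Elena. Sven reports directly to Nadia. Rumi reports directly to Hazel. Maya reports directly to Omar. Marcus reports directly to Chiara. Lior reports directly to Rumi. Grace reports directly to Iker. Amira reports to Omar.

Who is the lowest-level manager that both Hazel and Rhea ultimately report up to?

Walden

Hazel's chain of managers is Noor, Walden, Nadia. Rhea's chain of managers is Chiara, Yannis, Walden, Nadia. The first manager that appears in both chains is Walden.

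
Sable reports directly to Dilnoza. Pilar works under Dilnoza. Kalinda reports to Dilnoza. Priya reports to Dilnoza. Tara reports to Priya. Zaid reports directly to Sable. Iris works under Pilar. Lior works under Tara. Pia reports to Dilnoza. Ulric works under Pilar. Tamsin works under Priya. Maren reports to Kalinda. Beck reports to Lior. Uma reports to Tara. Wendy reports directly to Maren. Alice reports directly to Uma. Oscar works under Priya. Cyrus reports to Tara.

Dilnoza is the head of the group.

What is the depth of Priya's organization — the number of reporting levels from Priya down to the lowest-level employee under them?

The longest chain under Priya runs Priya → Tara → Uma → Alice, which is 3 levels below Priya.

3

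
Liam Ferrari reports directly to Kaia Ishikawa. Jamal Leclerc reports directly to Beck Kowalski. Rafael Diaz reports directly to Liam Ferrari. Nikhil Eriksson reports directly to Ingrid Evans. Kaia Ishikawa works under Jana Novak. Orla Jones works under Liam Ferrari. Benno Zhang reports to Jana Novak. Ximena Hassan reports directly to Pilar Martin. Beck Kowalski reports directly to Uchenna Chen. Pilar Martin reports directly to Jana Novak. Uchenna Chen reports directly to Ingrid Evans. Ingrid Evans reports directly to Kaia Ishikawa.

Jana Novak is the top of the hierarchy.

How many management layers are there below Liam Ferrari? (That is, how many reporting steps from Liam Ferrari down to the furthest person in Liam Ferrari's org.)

1

The longest chain under Liam Ferrari runs Liam Ferrari → Rafael Diaz, which is 1 level below Liam Ferrari.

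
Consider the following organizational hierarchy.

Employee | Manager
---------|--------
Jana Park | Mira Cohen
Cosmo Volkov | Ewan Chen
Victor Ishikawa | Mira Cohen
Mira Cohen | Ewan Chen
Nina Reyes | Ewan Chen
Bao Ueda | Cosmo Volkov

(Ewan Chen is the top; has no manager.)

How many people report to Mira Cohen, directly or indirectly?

Mira Cohen directly manages Victor Ishikawa, Jana Park. Victor Ishikawa has no reports. Jana Park has no reports. So Mira Cohen's organization is 2 direct reports plus everyone under them: 1 + 1 = 2.

2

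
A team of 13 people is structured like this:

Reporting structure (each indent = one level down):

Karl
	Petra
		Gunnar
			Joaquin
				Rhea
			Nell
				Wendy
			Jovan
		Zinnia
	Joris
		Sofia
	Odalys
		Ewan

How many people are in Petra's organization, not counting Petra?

7

Petra directly manages Gunnar, Zinnia. Under Gunnar: Jovan, Nell, Wendy, Joaquin, Rhea (5). Zinnia has no reports. So Petra's organization is 2 direct reports plus everyone under them: 6 + 1 = 7.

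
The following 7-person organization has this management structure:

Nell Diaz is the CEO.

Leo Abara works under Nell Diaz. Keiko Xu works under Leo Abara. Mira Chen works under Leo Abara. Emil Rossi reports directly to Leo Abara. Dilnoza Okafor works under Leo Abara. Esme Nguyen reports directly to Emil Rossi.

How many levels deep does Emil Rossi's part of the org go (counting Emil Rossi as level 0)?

1

The longest chain under Emil Rossi runs Emil Rossi → Esme Nguyen, which is 1 level below Emil Rossi.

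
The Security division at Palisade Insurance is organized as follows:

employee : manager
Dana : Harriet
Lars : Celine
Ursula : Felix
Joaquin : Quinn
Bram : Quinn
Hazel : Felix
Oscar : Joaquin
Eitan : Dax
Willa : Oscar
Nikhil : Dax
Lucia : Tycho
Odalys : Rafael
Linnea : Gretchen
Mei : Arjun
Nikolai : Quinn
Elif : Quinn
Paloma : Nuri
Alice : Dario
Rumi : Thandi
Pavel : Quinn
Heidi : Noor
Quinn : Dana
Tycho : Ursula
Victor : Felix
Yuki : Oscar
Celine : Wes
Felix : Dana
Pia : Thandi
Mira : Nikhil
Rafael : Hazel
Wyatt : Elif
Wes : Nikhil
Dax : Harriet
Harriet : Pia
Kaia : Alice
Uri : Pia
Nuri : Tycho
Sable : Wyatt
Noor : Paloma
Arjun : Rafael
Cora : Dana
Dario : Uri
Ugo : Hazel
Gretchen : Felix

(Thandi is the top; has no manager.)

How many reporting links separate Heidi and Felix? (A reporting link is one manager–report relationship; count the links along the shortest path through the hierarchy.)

6

Heidi is in Felix's organization: the chain from Heidi up to Felix is Heidi → Noor → Paloma → Nuri → Tycho → Ursula → Felix, which is 6 links.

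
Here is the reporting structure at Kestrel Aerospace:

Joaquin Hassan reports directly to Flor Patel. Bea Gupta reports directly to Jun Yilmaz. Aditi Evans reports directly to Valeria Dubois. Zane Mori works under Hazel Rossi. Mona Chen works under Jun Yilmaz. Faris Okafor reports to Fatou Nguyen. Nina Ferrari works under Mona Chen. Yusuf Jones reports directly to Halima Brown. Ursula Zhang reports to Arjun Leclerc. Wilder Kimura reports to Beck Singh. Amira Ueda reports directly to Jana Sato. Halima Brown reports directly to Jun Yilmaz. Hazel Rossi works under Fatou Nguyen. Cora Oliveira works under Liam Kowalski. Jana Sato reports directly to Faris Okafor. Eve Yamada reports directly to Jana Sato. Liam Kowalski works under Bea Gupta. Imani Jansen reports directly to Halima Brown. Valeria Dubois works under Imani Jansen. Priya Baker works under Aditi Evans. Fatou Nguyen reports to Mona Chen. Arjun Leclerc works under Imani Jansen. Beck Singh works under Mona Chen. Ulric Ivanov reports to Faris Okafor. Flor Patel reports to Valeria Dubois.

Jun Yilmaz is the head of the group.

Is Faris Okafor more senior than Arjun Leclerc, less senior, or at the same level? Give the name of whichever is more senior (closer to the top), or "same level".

Both Faris Okafor and Arjun Leclerc are 3 levels below Jun Yilmaz.

same level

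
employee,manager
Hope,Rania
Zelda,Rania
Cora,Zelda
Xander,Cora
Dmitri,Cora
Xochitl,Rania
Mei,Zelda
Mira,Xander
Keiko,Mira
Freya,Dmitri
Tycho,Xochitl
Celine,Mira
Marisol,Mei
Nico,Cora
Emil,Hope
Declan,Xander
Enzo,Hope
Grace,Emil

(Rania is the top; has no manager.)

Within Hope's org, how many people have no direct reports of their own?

2

The people in Hope's organization with no one reporting to them are Enzo, Grace. That is 2.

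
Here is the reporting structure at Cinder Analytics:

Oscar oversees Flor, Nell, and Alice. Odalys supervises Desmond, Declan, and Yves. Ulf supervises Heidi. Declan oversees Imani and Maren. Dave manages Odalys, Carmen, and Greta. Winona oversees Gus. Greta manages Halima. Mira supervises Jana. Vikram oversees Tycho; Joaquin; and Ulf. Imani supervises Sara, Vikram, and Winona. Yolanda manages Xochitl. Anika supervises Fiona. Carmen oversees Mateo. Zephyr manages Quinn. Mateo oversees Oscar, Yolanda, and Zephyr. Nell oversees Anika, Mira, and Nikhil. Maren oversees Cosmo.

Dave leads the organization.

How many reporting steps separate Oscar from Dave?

3

Chain from Oscar up to Dave: Oscar → Mateo → Carmen → Dave. That is 3 steps up, so Oscar is 3 levels below Dave.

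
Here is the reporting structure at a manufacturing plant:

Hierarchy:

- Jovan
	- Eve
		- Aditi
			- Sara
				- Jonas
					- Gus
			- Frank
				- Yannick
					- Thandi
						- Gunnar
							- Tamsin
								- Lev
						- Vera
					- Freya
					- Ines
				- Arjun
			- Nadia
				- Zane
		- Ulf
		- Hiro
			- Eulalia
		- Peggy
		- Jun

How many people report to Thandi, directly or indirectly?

4

Thandi directly manages Gunnar, Vera. Under Gunnar: Tamsin, Lev (2). Vera has no reports. So Thandi's organization is 2 direct reports plus everyone under them: 3 + 1 = 4.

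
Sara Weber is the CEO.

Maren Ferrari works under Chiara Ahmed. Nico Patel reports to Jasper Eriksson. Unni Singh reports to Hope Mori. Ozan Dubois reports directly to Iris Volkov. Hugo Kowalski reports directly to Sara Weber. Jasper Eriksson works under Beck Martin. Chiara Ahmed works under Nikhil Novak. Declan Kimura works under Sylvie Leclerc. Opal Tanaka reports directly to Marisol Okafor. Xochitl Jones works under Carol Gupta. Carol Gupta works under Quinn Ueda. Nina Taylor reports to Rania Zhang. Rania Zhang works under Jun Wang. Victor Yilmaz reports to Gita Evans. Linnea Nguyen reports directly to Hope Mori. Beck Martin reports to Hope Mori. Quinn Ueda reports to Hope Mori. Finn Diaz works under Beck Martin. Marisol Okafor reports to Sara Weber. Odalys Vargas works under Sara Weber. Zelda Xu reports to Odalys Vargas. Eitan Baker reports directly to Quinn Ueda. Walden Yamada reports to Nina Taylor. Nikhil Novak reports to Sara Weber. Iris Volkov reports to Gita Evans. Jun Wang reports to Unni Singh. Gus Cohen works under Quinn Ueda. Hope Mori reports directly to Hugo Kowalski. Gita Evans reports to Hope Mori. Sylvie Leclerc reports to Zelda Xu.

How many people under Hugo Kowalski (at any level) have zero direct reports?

The people in Hugo Kowalski's organization with no one reporting to them are Linnea Nguyen, Finn Diaz, Nico Patel, Victor Yilmaz, Ozan Dubois, Walden Yamada, Eitan Baker, Xochitl Jones, Gus Cohen. That is 9.

9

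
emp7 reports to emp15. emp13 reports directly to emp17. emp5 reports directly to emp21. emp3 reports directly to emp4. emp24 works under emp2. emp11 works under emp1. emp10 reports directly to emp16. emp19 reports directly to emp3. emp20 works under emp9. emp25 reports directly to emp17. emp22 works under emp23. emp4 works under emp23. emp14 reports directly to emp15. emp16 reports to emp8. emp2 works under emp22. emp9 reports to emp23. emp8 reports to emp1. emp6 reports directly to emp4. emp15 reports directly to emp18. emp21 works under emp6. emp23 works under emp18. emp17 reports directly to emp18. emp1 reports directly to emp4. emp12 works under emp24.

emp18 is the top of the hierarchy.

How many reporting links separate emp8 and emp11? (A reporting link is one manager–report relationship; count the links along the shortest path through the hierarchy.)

emp8 is 1 level below emp1, and emp11 is 1 level below emp1 (their lowest common manager). The shortest path runs up from emp8 to emp1 and back down to emp11: 1 + 1 = 2 links.

2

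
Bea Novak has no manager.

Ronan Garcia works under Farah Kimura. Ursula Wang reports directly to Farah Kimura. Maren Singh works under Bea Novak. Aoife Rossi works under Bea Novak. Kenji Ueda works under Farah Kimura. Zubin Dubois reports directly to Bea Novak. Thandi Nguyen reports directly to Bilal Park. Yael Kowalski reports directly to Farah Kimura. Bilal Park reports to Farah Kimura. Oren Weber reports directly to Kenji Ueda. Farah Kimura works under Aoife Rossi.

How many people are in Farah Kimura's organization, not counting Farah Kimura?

Farah Kimura directly manages Kenji Ueda, Bilal Park, Ronan Garcia, Ursula Wang, Yael Kowalski. Under Kenji Ueda: Oren Weber (1). Under Bilal Park: Thandi Nguyen (1). Ronan Garcia has no reports. Ursula Wang has no reports. Yael Kowalski has no reports. So Farah Kimura's organization is 5 direct reports plus everyone under them: 2 + 2 + 1 + 1 + 1 = 7.

7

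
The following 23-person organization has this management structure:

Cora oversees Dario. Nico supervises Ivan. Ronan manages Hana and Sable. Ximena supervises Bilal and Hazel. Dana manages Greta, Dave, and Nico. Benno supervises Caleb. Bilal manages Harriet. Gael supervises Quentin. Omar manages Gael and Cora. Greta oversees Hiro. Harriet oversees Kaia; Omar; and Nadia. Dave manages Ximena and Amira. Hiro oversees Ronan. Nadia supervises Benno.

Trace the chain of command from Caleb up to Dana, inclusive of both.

Caleb reports to Benno. Benno reports to Nadia. Nadia reports to Harriet. Harriet reports to Bilal. Bilal reports to Ximena. Ximena reports to Dave. Dave reports to Dana. Dana is at the top.

Caleb -> Benno -> Nadia -> Harriet -> Bilal -> Ximena -> Dave -> Dana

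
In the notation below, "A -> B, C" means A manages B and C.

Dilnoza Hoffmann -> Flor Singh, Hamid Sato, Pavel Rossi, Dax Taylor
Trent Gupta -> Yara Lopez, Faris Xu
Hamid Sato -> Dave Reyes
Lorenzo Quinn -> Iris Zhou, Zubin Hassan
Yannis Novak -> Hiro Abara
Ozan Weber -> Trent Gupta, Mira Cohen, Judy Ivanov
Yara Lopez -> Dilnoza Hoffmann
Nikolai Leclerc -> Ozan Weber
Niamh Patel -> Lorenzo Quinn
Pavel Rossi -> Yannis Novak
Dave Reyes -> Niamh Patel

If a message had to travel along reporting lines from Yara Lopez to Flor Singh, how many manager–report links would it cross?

2

Flor Singh is in Yara Lopez's organization: the chain from Flor Singh up to Yara Lopez is Flor Singh → Dilnoza Hoffmann → Yara Lopez, which is 2 links.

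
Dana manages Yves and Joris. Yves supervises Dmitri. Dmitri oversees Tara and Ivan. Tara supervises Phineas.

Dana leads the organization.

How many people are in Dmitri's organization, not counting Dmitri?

Dmitri directly manages Tara, Ivan. Under Tara: Phineas (1). Ivan has no reports. So Dmitri's organization is 2 direct reports plus everyone under them: 2 + 1 = 3.

3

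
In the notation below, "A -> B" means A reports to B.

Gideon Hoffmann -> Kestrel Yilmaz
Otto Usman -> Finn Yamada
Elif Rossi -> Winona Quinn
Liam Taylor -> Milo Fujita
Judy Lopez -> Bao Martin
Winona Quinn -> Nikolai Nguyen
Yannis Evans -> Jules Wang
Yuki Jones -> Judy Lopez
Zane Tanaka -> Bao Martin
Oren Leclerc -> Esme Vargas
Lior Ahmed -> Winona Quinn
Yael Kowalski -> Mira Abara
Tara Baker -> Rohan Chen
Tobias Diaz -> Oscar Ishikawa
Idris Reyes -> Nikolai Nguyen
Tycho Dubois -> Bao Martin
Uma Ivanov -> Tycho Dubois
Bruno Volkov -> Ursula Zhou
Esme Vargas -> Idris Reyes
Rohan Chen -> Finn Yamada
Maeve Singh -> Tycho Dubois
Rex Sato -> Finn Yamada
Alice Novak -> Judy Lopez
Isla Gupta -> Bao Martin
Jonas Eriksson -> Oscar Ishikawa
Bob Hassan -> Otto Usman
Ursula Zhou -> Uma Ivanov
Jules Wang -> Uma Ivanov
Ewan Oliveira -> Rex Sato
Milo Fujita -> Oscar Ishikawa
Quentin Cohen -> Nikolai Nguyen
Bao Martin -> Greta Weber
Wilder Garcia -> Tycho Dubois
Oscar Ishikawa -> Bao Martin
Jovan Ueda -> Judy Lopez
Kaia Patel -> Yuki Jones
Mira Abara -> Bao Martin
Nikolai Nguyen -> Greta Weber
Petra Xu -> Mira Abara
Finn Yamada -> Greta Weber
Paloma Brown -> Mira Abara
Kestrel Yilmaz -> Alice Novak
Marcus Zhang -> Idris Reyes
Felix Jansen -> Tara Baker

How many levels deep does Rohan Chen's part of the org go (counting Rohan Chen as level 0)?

2

The longest chain under Rohan Chen runs Rohan Chen → Tara Baker → Felix Jansen, which is 2 levels below Rohan Chen.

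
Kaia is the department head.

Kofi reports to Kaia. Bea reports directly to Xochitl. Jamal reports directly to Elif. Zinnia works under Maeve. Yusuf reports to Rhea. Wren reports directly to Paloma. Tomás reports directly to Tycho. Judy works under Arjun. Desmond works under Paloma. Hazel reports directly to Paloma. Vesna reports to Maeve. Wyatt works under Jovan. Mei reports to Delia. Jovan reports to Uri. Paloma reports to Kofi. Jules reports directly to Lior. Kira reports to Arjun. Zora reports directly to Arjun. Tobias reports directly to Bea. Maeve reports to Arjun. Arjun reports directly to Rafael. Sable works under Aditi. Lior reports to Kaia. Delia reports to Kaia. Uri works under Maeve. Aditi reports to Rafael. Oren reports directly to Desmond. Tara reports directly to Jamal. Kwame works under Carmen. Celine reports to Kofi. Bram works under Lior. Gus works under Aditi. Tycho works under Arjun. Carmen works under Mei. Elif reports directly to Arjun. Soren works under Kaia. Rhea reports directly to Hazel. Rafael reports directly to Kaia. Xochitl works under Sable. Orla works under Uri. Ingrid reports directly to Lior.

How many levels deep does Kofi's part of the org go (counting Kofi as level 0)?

4

The longest chain under Kofi runs Kofi → Paloma → Hazel → Rhea → Yusuf, which is 4 levels below Kofi.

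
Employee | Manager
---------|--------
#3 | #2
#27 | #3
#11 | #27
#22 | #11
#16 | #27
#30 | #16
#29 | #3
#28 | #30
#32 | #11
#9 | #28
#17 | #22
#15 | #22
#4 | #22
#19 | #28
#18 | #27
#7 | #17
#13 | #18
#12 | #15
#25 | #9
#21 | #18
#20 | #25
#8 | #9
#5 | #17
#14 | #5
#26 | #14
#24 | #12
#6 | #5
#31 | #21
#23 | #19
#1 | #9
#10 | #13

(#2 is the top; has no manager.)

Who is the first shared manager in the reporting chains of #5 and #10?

#5's chain of managers is #17, #22, #11, #27, #3, #2. #10's chain of managers is #13, #18, #27, #3, #2. The first manager that appears in both chains is #27.

#27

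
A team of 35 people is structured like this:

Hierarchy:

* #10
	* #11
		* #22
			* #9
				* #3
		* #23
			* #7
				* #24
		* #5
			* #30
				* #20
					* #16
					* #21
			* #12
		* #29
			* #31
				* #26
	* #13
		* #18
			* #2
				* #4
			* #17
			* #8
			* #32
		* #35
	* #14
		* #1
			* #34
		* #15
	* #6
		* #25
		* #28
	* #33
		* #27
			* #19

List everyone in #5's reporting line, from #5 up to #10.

#5 -> #11 -> #10

#5 reports to #11. #11 reports to #10. #10 is at the top.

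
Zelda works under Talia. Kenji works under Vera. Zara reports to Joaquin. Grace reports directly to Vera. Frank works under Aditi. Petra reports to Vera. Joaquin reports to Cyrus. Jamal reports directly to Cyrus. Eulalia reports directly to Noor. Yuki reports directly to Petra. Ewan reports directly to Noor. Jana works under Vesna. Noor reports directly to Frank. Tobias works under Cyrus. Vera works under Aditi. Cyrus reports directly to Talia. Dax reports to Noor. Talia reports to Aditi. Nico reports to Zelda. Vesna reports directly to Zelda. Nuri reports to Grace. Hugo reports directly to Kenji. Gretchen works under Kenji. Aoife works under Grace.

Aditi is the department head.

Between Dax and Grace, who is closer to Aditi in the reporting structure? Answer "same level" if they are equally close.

Grace

Dax is 3 levels below Aditi; Grace is 2. Grace is higher.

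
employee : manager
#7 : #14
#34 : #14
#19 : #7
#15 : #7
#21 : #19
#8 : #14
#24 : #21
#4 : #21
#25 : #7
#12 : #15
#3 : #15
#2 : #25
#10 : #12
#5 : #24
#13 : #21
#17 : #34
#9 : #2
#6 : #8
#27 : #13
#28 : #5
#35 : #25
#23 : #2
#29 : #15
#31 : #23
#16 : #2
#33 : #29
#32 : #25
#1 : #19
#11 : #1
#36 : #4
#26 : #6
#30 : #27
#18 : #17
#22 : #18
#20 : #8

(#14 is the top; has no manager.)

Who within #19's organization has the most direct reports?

Direct-report counts within #19's organization: #19 has 2; #1 has 1; #21 has 3; #13 has 1; #27 has 1; #4 has 1; #24 has 1; #5 has 1. The largest is 3, held by #21.

#21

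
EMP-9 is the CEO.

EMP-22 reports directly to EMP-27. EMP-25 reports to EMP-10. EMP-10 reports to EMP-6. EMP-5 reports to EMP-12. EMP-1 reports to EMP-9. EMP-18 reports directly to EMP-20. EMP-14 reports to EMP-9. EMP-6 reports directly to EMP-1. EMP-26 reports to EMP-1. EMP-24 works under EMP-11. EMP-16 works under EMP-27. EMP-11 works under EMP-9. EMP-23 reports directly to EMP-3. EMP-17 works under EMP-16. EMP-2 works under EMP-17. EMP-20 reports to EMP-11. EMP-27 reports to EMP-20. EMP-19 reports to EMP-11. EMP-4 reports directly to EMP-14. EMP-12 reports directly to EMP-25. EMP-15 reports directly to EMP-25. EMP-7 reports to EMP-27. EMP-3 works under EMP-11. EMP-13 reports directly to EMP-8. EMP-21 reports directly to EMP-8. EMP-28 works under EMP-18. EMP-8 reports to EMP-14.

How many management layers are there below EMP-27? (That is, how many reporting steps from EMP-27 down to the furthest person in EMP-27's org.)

The longest chain under EMP-27 runs EMP-27 → EMP-16 → EMP-17 → EMP-2, which is 3 levels below EMP-27.

3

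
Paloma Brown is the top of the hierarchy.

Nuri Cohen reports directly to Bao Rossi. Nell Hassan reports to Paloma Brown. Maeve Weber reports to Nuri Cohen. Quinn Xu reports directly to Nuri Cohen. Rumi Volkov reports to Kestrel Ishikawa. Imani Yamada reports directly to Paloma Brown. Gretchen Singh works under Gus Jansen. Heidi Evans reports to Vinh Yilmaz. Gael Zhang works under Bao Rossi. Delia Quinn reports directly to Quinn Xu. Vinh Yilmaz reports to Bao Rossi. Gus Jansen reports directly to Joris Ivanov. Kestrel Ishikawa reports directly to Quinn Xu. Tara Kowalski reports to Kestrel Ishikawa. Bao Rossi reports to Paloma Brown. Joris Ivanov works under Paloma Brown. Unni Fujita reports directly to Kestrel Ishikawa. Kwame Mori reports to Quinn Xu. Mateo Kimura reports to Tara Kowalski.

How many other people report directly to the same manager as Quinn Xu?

Quinn Xu reports to Nuri Cohen. Nuri Cohen's other direct reports are Maeve Weber — 1 peer.

1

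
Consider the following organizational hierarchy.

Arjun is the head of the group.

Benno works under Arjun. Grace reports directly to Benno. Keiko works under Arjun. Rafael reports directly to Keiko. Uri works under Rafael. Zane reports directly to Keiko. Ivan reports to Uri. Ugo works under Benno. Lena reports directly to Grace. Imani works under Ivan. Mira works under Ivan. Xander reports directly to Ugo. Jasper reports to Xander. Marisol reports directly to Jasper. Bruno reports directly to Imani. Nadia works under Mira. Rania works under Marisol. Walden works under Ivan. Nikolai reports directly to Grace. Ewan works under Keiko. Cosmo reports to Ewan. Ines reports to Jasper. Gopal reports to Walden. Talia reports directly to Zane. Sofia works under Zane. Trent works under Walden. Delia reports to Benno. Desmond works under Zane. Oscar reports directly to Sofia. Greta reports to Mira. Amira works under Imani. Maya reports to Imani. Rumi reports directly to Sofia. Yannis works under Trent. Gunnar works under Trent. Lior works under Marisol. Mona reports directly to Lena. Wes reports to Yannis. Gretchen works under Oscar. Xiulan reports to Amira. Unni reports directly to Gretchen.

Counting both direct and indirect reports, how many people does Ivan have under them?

Ivan directly manages Imani, Mira, Walden. Under Imani: Maya, Amira, Xiulan, Bruno (4). Under Mira: Greta, Nadia (2). Under Walden: Trent, Gunnar, Yannis, Wes, Gopal (5). So Ivan's organization is 3 direct reports plus everyone under them: 5 + 3 + 6 = 14.

14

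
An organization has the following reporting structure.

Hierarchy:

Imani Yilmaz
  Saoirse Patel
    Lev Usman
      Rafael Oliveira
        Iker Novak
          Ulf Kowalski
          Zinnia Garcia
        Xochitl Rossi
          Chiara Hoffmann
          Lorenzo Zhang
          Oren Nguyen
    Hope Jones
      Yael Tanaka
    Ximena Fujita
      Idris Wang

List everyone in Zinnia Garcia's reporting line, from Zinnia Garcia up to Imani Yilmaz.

Zinnia Garcia reports to Iker Novak. Iker Novak reports to Rafael Oliveira. Rafael Oliveira reports to Lev Usman. Lev Usman reports to Saoirse Patel. Saoirse Patel reports to Imani Yilmaz. Imani Yilmaz is at the top.

Zinnia Garcia -> Iker Novak -> Rafael Oliveira -> Lev Usman -> Saoirse Patel -> Imani Yilmaz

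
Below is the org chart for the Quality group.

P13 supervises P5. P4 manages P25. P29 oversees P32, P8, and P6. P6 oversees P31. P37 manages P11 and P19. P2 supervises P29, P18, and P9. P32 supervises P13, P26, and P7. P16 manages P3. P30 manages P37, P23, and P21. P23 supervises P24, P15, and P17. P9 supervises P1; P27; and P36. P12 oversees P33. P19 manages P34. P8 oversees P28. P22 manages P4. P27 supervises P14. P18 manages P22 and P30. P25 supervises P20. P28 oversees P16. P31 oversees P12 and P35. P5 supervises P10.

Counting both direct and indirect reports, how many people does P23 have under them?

P23 directly manages P24, P15, P17. P24 has no reports. P15 has no reports. P17 has no reports. So P23's organization is 3 direct reports plus everyone under them: 1 + 1 + 1 = 3.

3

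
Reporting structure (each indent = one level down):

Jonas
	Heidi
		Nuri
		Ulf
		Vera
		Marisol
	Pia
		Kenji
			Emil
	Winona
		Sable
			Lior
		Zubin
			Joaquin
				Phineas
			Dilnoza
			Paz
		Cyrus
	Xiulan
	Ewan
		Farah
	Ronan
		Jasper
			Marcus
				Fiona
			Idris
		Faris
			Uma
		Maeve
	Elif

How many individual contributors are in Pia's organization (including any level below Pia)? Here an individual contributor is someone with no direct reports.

1

The only person in Pia's organization with no one reporting to them is Emil. That is 1.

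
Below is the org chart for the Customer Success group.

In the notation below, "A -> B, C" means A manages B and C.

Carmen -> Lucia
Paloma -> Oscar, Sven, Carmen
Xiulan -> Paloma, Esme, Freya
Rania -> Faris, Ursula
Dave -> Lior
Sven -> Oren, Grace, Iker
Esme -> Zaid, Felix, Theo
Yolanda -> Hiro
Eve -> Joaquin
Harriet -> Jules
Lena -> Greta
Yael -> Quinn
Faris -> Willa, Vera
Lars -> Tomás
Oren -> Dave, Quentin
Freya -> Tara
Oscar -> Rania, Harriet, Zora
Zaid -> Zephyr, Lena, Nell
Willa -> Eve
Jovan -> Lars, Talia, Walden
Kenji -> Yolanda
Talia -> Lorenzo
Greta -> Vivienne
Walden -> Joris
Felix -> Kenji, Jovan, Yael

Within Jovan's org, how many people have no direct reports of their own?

3

The people in Jovan's organization with no one reporting to them are Joris, Lorenzo, Tomás. That is 3.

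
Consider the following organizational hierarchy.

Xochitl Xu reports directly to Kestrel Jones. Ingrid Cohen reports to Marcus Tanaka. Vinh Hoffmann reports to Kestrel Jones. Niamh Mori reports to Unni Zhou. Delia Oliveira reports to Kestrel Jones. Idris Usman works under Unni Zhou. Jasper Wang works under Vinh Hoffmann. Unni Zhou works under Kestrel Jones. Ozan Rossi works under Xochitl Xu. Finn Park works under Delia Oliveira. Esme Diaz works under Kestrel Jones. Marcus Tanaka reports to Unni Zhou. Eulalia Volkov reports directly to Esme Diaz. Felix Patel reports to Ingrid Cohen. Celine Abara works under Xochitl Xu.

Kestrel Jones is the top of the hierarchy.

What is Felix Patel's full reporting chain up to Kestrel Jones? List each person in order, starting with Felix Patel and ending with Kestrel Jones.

Felix Patel reports to Ingrid Cohen. Ingrid Cohen reports to Marcus Tanaka. Marcus Tanaka reports to Unni Zhou. Unni Zhou reports to Kestrel Jones. Kestrel Jones is at the top.

Felix Patel -> Ingrid Cohen -> Marcus Tanaka -> Unni Zhou -> Kestrel Jones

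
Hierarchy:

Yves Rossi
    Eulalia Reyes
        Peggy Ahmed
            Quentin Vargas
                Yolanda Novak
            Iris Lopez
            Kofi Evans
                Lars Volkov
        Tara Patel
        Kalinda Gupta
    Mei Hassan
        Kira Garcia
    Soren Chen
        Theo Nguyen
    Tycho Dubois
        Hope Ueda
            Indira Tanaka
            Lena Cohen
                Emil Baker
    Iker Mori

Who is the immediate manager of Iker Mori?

Iker Mori reports directly to Yves Rossi.

Yves Rossi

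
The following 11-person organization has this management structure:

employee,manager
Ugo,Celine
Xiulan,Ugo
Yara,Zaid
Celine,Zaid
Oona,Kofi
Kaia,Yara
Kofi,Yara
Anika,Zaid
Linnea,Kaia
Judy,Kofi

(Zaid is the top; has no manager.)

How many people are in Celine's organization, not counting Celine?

Celine directly manages Ugo. Under Ugo: Xiulan (1). That's 2 in total.

2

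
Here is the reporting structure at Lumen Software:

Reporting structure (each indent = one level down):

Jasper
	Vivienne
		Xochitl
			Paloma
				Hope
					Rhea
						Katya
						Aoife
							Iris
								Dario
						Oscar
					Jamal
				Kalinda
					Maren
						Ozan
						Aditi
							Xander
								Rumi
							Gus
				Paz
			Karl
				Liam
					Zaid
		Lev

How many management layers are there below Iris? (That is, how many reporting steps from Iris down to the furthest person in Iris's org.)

1

The longest chain under Iris runs Iris → Dario, which is 1 level below Iris.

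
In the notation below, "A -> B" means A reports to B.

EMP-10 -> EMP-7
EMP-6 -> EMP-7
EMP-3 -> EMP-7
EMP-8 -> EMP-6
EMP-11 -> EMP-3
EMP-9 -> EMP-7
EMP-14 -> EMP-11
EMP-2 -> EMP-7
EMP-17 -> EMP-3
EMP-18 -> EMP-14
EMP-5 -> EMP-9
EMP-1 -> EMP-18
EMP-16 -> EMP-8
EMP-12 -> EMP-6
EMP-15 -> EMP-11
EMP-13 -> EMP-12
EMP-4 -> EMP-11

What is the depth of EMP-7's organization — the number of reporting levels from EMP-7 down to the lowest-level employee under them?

The longest chain under EMP-7 runs EMP-7 → EMP-3 → EMP-11 → EMP-14 → EMP-18 → EMP-1, which is 5 levels below EMP-7.

5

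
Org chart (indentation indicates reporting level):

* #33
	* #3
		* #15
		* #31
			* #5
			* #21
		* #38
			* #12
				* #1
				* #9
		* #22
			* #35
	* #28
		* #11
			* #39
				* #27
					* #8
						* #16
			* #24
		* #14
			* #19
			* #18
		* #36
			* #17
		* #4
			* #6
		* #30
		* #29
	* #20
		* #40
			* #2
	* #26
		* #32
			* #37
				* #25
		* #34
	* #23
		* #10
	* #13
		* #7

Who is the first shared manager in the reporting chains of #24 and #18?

#28

#24's chain of managers is #11, #28, #33. #18's chain of managers is #14, #28, #33. The first manager that appears in both chains is #28.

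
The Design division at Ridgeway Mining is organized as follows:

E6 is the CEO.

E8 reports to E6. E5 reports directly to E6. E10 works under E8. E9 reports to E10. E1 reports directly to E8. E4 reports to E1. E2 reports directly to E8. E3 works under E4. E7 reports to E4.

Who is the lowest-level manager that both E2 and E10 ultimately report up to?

E2's chain of managers is E8, E6. E10's chain of managers is E8, E6. The first manager that appears in both chains is E8.

E8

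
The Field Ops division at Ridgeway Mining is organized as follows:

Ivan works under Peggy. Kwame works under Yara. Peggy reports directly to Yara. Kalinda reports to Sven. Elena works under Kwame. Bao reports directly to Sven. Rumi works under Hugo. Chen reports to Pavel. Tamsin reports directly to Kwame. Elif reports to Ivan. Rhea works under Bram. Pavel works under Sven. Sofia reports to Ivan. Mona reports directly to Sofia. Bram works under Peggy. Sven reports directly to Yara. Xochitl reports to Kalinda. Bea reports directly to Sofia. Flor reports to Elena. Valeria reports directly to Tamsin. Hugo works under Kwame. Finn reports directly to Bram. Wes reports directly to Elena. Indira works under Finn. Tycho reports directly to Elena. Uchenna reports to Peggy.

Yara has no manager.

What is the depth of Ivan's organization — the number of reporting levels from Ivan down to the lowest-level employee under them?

2

The longest chain under Ivan runs Ivan → Sofia → Mona, which is 2 levels below Ivan.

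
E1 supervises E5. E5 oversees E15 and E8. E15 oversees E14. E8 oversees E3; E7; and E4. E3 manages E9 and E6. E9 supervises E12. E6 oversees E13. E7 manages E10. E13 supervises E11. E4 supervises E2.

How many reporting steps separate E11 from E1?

6

Chain from E11 up to E1: E11 → E13 → E6 → E3 → E8 → E5 → E1. That is 6 steps up, so E11 is 6 levels below E1.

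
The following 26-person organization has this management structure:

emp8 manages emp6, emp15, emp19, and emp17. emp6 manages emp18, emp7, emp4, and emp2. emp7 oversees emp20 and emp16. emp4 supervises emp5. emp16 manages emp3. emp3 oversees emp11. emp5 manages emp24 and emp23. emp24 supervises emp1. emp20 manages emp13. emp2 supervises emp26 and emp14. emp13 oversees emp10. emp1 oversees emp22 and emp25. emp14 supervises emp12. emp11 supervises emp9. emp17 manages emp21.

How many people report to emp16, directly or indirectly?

emp16 directly manages emp3. Under emp3: emp11, emp9 (2). That's 3 in total.

3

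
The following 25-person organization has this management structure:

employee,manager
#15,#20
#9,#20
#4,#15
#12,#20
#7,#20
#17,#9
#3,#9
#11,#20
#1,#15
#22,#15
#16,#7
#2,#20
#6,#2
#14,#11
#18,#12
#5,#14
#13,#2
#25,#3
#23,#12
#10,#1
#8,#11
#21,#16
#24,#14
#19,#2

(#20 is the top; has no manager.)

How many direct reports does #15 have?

3

#15 directly manages #4, #1, #22. That is 3 direct reports.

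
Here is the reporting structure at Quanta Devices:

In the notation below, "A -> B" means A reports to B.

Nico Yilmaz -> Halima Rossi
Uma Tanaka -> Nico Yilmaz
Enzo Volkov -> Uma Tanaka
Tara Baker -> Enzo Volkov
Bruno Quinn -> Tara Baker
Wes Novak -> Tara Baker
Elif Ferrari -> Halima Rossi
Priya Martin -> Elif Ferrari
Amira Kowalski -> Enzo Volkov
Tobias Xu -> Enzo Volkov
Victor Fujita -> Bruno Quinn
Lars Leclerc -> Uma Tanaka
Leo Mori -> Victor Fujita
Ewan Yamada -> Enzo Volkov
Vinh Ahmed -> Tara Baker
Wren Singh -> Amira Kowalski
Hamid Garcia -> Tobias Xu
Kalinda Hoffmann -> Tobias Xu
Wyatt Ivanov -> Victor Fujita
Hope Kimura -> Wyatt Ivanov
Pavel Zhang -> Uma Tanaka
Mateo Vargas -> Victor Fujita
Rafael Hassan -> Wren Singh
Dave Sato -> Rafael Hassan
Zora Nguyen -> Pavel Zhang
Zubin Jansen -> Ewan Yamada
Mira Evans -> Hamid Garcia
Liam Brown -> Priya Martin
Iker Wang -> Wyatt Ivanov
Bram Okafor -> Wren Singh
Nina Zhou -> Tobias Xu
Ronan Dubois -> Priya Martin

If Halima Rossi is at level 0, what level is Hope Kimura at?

8

Chain from Hope Kimura up to Halima Rossi: Hope Kimura → Wyatt Ivanov → Victor Fujita → Bruno Quinn → Tara Baker → Enzo Volkov → Uma Tanaka → Nico Yilmaz → Halima Rossi. That is 8 steps up, so Hope Kimura is 8 levels below Halima Rossi.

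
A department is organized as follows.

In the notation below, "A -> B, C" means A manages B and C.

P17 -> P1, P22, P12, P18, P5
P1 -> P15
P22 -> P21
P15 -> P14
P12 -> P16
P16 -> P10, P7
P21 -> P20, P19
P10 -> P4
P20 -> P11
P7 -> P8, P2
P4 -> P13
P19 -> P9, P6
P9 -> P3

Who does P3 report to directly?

P3 reports directly to P9.

P9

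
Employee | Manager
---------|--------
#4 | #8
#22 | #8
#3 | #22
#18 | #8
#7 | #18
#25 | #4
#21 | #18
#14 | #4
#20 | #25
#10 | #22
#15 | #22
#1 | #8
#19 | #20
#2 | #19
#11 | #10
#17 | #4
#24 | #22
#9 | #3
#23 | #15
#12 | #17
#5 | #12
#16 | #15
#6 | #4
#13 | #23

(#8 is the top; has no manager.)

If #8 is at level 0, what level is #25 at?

2

Chain from #25 up to #8: #25 → #4 → #8. That is 2 steps up, so #25 is 2 levels below #8.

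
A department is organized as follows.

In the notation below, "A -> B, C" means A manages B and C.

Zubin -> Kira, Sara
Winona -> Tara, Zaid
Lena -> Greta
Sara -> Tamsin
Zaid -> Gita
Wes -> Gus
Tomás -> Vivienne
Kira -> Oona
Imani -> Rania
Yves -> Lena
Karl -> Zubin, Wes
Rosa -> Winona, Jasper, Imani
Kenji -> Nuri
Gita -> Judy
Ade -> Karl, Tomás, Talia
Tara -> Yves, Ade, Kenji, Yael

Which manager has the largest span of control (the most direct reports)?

Direct-report counts: Rosa has 3; Imani has 1; Winona has 2; Zaid has 1; Gita has 1; Tara has 4; Kenji has 1; Ade has 3; Tomás has 1; Karl has 2; Wes has 1; Zubin has 2; Sara has 1; Kira has 1; Yves has 1; Lena has 1. The largest is 4, held by Tara.

Tara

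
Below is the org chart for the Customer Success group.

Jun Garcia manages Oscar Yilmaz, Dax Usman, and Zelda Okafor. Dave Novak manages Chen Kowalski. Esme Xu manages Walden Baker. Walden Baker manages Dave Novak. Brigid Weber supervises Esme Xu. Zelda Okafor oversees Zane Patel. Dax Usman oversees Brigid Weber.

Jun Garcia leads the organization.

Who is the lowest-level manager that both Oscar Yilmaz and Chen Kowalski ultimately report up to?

Jun Garcia

Oscar Yilmaz's chain of managers is Jun Garcia. Chen Kowalski's chain of managers is Dave Novak, Walden Baker, Esme Xu, Brigid Weber, Dax Usman, Jun Garcia. The first manager that appears in both chains is Jun Garcia.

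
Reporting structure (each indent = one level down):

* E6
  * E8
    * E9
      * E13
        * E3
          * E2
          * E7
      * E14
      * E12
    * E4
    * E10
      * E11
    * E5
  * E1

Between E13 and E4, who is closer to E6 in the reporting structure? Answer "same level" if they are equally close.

E13 is 3 levels below E6; E4 is 2. E4 is higher.

E4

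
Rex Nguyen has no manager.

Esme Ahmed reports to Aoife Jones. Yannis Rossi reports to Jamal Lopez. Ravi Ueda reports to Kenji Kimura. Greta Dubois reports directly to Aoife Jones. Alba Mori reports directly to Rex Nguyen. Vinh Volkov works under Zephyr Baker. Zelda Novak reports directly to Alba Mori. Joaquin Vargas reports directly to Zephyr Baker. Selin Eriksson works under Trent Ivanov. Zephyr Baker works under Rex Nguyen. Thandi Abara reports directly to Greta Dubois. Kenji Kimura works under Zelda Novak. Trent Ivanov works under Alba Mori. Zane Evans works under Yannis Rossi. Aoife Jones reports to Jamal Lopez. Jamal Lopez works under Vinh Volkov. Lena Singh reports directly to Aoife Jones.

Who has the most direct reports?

Direct-report counts: Rex Nguyen has 2; Zephyr Baker has 2; Vinh Volkov has 1; Jamal Lopez has 2; Yannis Rossi has 1; Aoife Jones has 3; Greta Dubois has 1; Alba Mori has 2; Trent Ivanov has 1; Zelda Novak has 1; Kenji Kimura has 1. The largest is 3, held by Aoife Jones.

Aoife Jones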